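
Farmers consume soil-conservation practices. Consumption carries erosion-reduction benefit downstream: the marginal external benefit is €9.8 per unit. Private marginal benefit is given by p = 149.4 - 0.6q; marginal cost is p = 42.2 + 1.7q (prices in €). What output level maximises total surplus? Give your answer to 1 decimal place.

q* = 50.9

Social marginal benefit = demand + MEB = 159.2 - 0.6q.
Set SMB = MC: 159.2 - 0.6q = 42.2 + 1.7q → q* = 50.8696.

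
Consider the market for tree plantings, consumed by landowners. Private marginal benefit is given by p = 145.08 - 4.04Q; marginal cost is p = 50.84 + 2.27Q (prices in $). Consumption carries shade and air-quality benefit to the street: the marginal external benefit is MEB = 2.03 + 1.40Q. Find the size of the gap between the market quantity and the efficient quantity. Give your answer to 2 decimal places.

4.67 units

Market equilibrium (private): 50.84 + 2.27Q = 145.08 - 4.04Q → Q_m = 14.9350.
Social marginal benefit = demand + MEB = 147.11 - 2.64Q.
Set SMB = MC: 147.11 - 2.64Q = 50.84 + 2.27Q → Q* = 19.6069.
Gap = |14.9350 − 19.6069| = 4.6719.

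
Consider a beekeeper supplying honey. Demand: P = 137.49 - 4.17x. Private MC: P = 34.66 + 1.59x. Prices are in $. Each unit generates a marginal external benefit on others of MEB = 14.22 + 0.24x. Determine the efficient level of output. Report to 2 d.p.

x* = 21.20

Social marginal cost = private MC − MEB = 20.44 + 1.35x.
Set SMC = demand: 20.44 + 1.35x = 137.49 - 4.17x → x* = 21.2047.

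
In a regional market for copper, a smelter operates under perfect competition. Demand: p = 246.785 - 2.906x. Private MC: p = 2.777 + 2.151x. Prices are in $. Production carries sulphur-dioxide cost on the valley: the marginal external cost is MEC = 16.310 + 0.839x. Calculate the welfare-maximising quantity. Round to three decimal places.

Social marginal cost = private MC + MEC = 19.087 + 2.990x.
Set SMC = demand: 19.087 + 2.990x = 246.785 - 2.906x → x* = 38.6191.

x* = 38.619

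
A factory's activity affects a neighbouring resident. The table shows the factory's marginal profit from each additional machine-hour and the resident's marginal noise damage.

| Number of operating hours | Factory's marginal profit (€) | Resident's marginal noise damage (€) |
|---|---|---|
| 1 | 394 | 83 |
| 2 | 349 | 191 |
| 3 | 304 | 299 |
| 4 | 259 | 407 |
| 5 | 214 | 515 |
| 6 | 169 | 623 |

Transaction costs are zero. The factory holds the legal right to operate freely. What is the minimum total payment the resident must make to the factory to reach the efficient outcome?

Left alone the factory would choose level 6 (marginal profit stays positive).
Efficient level: k* = 3 (marginal profit ≥ marginal noise damage through 3).
The resident must at least cover the factory's forgone profit from cutting 6→3: 259 + 214 + 169 = 642.

€642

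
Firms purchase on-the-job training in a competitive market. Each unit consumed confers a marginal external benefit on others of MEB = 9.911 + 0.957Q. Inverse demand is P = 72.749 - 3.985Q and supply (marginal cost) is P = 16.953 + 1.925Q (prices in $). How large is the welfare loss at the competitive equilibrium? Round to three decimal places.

DWL = $36.236

Market equilibrium (private): 16.953 + 1.925Q = 72.749 - 3.985Q → Q_m = 9.4409.
Social marginal benefit = demand + MEB = 82.660 - 3.028Q.
Set SMB = MC: 82.660 - 3.028Q = 16.953 + 1.925Q → Q* = 13.2661.
The loss is the area between SMB and MC from Q* to Q_m; with linear curves that's a triangle of height MEB(Q_m).
DWL = ½ × 3.8252 × 18.9460 = 36.2361.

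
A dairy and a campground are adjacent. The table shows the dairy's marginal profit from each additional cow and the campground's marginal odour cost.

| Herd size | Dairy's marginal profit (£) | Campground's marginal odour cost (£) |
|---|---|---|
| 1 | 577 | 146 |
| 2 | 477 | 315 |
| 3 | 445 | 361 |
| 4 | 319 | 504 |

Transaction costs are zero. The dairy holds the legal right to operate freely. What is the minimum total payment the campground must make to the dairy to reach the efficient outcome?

Left alone the dairy would choose level 4 (marginal profit stays positive).
Efficient level: k* = 3 (marginal profit ≥ marginal odour cost through 3).
The campground must at least cover the dairy's forgone profit from cutting 4→3: 319 = 319.

£319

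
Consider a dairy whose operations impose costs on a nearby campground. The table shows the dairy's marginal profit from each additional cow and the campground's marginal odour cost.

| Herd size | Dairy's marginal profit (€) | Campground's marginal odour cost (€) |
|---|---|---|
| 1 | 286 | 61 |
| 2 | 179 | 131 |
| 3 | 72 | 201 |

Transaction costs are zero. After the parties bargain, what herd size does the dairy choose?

2

Bargaining reaches the level where marginal profit last exceeds marginal odour cost.
That holds through level 2 (179 ≥ 131) but not at 3 (72 < 201).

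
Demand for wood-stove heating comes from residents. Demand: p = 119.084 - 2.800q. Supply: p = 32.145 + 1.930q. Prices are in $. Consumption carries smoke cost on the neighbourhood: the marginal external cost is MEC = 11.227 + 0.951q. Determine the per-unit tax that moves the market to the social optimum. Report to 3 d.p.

Social marginal benefit = demand − MEC = 107.857 - 3.751q.
Set SMB = MC: 107.857 - 3.751q = 32.145 + 1.930q → q* = 13.3272.
The Pigouvian tax equals MEC at q*: 11.227 + 0.951×13.3272 = 23.9012.

tax = $23.901 per unit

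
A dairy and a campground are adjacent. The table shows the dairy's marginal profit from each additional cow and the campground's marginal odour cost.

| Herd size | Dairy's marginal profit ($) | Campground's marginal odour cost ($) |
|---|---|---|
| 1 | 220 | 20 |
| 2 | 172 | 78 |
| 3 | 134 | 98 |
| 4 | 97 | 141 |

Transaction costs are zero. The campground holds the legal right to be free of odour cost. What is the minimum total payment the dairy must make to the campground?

Efficient level: marginal profit ≥ marginal odour cost through level 3, so k* = 3.
With the campground holding the right, the dairy must at least compensate total damage at k*: 20 + 78 + 98 = 196.

$196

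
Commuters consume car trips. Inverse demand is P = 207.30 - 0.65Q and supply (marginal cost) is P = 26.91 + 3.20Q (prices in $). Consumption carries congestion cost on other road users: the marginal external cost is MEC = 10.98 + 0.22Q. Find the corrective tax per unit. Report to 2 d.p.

tax = $20.14 per unit

Social marginal benefit = demand − MEC = 196.32 - 0.87Q.
Set SMB = MC: 196.32 - 0.87Q = 26.91 + 3.20Q → Q* = 41.6241.
The Pigouvian tax equals MEC at Q*: 10.98 + 0.22×41.6241 = 20.1373.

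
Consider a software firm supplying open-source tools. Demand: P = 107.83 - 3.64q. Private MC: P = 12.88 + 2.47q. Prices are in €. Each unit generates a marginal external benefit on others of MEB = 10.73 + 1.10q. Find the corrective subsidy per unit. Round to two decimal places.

subsidy = €33.93 per unit

Social marginal cost = private MC − MEB = 2.15 + 1.37q.
Set SMC = demand: 2.15 + 1.37q = 107.83 - 3.64q → q* = 21.0938.
The Pigouvian subsidy equals MEB at q*: 10.73 + 1.10×21.0938 = 33.9332.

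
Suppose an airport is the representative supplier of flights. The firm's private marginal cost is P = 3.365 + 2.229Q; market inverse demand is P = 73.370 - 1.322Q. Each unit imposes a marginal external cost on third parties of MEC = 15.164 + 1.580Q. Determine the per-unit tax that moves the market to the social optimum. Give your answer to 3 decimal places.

tax = 32.051 per unit

Social marginal cost = private MC + MEC = 18.529 + 3.809Q.
Set SMC = demand: 18.529 + 3.809Q = 73.370 - 1.322Q → Q* = 10.6882.
The Pigouvian tax equals MEC at Q*: 15.164 + 1.580×10.6882 = 32.0514.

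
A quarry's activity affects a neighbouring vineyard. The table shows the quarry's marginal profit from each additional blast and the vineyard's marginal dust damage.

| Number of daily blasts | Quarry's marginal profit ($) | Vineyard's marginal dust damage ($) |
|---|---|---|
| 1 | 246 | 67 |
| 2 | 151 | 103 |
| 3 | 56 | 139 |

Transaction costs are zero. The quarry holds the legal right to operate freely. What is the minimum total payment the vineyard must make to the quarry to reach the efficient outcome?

$56

Left alone the quarry would choose level 3 (marginal profit stays positive).
Efficient level: k* = 2 (marginal profit ≥ marginal dust damage through 2).
The vineyard must at least cover the quarry's forgone profit from cutting 3→2: 56 = 56.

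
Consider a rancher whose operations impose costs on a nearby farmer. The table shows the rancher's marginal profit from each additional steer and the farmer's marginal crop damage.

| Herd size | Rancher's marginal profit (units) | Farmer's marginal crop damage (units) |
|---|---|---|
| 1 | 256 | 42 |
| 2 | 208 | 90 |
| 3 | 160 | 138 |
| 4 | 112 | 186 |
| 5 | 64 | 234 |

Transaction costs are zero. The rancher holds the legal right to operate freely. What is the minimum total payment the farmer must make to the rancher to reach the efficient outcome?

176

Left alone the rancher would choose level 5 (marginal profit stays positive).
Efficient level: k* = 3 (marginal profit ≥ marginal crop damage through 3).
The farmer must at least cover the rancher's forgone profit from cutting 5→3: 112 + 64 = 176.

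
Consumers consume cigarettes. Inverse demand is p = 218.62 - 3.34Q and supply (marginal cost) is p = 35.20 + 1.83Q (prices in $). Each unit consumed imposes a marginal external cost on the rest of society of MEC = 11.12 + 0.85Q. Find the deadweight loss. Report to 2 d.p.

Market equilibrium (private): 35.20 + 1.83Q = 218.62 - 3.34Q → Q_m = 35.4778.
Social marginal benefit = demand − MEC = 207.50 - 4.19Q.
Set SMB = MC: 207.50 - 4.19Q = 35.20 + 1.83Q → Q* = 28.6213.
The loss is the area between SMB and MC from Q* to Q_m; with linear curves that's a triangle of height MEC(Q_m).
DWL = ½ × 6.8565 × 41.2761 = 141.5048.

DWL = $141.50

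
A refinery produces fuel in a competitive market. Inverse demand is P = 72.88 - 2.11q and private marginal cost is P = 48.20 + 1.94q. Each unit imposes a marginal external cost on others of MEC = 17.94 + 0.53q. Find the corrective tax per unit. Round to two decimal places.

Social marginal cost = private MC + MEC = 66.14 + 2.47q.
Set SMC = demand: 66.14 + 2.47q = 72.88 - 2.11q → q* = 1.4716.
The Pigouvian tax equals MEC at q*: 17.94 + 0.53×1.4716 = 18.7199.

tax = 18.72 per unit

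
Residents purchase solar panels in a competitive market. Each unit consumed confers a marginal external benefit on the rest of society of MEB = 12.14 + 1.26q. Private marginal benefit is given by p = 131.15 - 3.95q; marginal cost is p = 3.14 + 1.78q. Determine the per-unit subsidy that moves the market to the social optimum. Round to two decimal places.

subsidy = 51.65 per unit

Social marginal benefit = demand + MEB = 143.29 - 2.69q.
Set SMB = MC: 143.29 - 2.69q = 3.14 + 1.78q → q* = 31.3535.
The Pigouvian subsidy equals MEB at q*: 12.14 + 1.26×31.3535 = 51.6454.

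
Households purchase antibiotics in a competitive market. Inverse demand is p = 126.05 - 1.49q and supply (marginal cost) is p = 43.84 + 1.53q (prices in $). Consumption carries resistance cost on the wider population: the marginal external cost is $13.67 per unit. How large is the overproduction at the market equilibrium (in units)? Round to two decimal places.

Market equilibrium (private): 43.84 + 1.53q = 126.05 - 1.49q → q_m = 27.2219.
Social marginal benefit = demand − MEC = 112.38 - 1.49q.
Set SMB = MC: 112.38 - 1.49q = 43.84 + 1.53q → q* = 22.6954.
Gap = |27.2219 − 22.6954| = 4.5265.

4.53 units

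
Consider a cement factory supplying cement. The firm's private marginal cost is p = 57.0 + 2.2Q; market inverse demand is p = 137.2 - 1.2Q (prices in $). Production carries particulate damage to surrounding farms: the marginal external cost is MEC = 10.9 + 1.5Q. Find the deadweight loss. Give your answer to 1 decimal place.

DWL = $218.6

Market equilibrium (private): 57.0 + 2.2Q = 137.2 - 1.2Q → Q_m = 23.5882.
Social marginal cost = private MC + MEC = 67.9 + 3.7Q.
Set SMC = demand: 67.9 + 3.7Q = 137.2 - 1.2Q → Q* = 14.1429.
Between Q* and Q_m the wedge SMC − demand runs linearly from 0 to MEC(Q_m), so the loss is a triangle.
DWL = ½ × 9.4453 × 46.2824 = 218.5756.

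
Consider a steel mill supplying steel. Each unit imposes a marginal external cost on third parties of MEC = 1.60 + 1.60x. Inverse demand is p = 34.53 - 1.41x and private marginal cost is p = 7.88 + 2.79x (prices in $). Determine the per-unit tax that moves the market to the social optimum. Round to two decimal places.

tax = $8.51 per unit

Social marginal cost = private MC + MEC = 9.48 + 4.39x.
Set SMC = demand: 9.48 + 4.39x = 34.53 - 1.41x → x* = 4.3190.
The Pigouvian tax equals MEC at x*: 1.60 + 1.60×4.3190 = 8.5104.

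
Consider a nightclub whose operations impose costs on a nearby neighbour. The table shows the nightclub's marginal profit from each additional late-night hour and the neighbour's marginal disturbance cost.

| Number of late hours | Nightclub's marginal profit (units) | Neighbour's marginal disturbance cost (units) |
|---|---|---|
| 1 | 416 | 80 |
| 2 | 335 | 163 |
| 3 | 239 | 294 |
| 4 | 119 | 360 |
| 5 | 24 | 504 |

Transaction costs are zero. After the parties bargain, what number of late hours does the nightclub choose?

2

Bargaining reaches the level where marginal profit last exceeds marginal disturbance cost.
That holds through level 2 (335 ≥ 163) but not at 3 (239 < 294).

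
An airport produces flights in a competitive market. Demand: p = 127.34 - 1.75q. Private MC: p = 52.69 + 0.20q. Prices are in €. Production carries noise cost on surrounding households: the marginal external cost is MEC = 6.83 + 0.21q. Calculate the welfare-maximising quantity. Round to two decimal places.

q* = 31.40

Social marginal cost = private MC + MEC = 59.52 + 0.41q.
Set SMC = demand: 59.52 + 0.41q = 127.34 - 1.75q → q* = 31.3981.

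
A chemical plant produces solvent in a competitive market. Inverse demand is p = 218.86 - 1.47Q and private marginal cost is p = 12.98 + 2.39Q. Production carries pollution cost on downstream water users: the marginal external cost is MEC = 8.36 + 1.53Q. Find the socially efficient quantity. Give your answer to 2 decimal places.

Social marginal cost = private MC + MEC = 21.34 + 3.92Q.
Set SMC = demand: 21.34 + 3.92Q = 218.86 - 1.47Q → Q* = 36.6456.

Q* = 36.65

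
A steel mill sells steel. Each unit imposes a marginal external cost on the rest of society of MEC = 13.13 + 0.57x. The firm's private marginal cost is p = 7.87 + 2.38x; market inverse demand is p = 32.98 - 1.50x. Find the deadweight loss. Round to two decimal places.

Market equilibrium (private): 7.87 + 2.38x = 32.98 - 1.50x → x_m = 6.4716.
Social marginal cost = private MC + MEC = 21.00 + 2.95x.
Set SMC = demand: 21.00 + 2.95x = 32.98 - 1.50x → x* = 2.6921.
Height of the DWL triangle at x_m is SMC(x_m) − demand(x_m) = MEC(x_m) = 16.8188.
DWL = ½ × 3.7795 × 16.8188 = 31.7833.

DWL = 31.78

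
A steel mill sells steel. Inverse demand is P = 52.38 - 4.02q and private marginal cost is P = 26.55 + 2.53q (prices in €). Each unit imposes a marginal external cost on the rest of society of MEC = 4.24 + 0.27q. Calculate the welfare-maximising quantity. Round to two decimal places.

Social marginal cost = private MC + MEC = 30.79 + 2.80q.
Set SMC = demand: 30.79 + 2.80q = 52.38 - 4.02q → q* = 3.1657.

q* = 3.17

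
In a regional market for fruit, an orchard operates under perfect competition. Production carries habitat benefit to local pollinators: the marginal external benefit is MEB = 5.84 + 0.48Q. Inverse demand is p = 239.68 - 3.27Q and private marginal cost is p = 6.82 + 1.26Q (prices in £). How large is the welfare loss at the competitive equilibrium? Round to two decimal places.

Market equilibrium (private): 6.82 + 1.26Q = 239.68 - 3.27Q → Q_m = 51.4040.
Social marginal cost = private MC − MEB = 0.98 + 0.78Q.
Set SMC = demand: 0.98 + 0.78Q = 239.68 - 3.27Q → Q* = 58.9383.
The loss is the area between SMC and demand from Q* to Q_m; with linear curves that's a triangle of height MEB(Q_m).
DWL = ½ × 7.5343 × 30.5139 = 114.9504.

DWL = £114.95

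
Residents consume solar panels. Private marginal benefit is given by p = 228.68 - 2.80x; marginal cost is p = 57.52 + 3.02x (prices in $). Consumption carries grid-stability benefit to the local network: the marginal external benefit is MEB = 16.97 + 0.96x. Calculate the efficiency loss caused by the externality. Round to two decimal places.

Market equilibrium (private): 57.52 + 3.02x = 228.68 - 2.80x → x_m = 29.4089.
Social marginal benefit = demand + MEB = 245.65 - 1.84x.
Set SMB = MC: 245.65 - 1.84x = 57.52 + 3.02x → x* = 38.7099.
The welfare-loss triangle has base |x_m − x*| and height MEB(x_m) (the vertical gap between SMB and MC is zero at x* and MEB at x_m).
DWL = ½ × 9.3010 × 45.2026 = 210.2147.

DWL = $210.21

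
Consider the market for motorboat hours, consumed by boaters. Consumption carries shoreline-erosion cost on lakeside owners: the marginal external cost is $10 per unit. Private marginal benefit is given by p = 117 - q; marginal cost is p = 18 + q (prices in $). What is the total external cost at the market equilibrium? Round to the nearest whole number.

$495

Market equilibrium (private): 18 + q = 117 - q → q_m = 49.5000.
Total external cost = MEC × q_m = 10 × 49.5000 = 495.0000.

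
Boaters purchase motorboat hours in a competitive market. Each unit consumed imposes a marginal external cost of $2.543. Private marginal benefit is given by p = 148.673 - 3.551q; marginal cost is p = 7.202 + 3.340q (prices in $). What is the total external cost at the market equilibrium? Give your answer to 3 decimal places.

$52.207

Market equilibrium (private): 7.202 + 3.340q = 148.673 - 3.551q → q_m = 20.5298.
Total external cost = MEC × q_m = 2.543 × 20.5298 = 52.2073.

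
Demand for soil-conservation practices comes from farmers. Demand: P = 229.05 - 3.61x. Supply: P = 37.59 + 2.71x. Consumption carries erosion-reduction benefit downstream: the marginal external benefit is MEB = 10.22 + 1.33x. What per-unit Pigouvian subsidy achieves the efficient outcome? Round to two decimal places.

subsidy = 63.97 per unit

Social marginal benefit = demand + MEB = 239.27 - 2.28x.
Set SMB = MC: 239.27 - 2.28x = 37.59 + 2.71x → x* = 40.4168.
The Pigouvian subsidy equals MEB at x*: 10.22 + 1.33×40.4168 = 63.9743.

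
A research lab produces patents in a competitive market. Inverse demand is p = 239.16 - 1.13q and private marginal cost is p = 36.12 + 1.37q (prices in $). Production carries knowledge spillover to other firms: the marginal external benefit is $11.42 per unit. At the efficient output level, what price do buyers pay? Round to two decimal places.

P = $142.22

Social marginal cost = private MC − MEB = 24.70 + 1.37q.
Set SMC = demand: 24.70 + 1.37q = 239.16 - 1.13q → q* = 85.7840.
Consumer price on the demand curve at q*: 239.16 − 1.13×85.7840 = 142.2241.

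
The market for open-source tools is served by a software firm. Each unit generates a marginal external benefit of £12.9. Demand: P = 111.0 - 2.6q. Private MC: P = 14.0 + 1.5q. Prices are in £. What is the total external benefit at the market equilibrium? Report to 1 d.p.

£305.2

Market equilibrium (private): 14.0 + 1.5q = 111.0 - 2.6q → q_m = 23.6585.
Total external benefit = MEB × q_m = 12.9 × 23.6585 = 305.1947.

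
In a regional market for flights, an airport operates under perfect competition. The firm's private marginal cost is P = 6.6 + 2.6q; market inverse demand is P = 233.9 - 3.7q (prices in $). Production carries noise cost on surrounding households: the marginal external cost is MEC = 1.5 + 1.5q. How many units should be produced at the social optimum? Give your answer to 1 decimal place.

q* = 28.9

Social marginal cost = private MC + MEC = 8.1 + 4.1q.
Set SMC = demand: 8.1 + 4.1q = 233.9 - 3.7q → q* = 28.9487.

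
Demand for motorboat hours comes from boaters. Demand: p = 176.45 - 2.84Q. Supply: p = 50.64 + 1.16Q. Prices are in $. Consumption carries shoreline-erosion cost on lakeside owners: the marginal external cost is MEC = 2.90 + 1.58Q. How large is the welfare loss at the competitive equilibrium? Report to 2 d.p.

DWL = $247.87

Market equilibrium (private): 50.64 + 1.16Q = 176.45 - 2.84Q → Q_m = 31.4525.
Social marginal benefit = demand − MEC = 173.55 - 4.42Q.
Set SMB = MC: 173.55 - 4.42Q = 50.64 + 1.16Q → Q* = 22.0269.
The welfare-loss triangle has base |Q_m − Q*| and height MEC(Q_m) (the vertical gap between SMB and MC is zero at Q* and MEC at Q_m).
DWL = ½ × 9.4256 × 52.5950 = 247.8697.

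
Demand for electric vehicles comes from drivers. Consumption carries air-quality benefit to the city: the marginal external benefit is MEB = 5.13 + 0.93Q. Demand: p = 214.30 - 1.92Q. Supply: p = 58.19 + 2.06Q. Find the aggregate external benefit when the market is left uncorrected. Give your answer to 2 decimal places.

916.62

Market equilibrium (private): 58.19 + 2.06Q = 214.30 - 1.92Q → Q_m = 39.2236.
Total external benefit = ∫₀^{Q_m} (5.13 + 0.93Q) dQ = 5.13×39.2236 + ½×0.93×39.2236² = 916.6153.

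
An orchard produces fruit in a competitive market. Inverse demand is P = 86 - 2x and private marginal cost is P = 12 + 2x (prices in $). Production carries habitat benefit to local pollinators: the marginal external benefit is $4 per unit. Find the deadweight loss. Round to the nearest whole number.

DWL = $2

Market equilibrium (private): 12 + 2x = 86 - 2x → x_m = 18.5000.
Social marginal cost = private MC − MEB = 8 + 2x.
Set SMC = demand: 8 + 2x = 86 - 2x → x* = 19.5000.
The welfare-loss triangle has base |x_m − x*| and height MEB(x_m) (the vertical gap between SMC and demand is zero at x* and MEB at x_m).
DWL = ½ × 1.0000 × 4.0000 = 2.0000.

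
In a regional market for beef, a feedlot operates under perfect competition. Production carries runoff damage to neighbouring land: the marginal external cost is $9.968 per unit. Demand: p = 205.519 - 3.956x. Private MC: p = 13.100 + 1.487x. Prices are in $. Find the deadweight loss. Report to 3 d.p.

DWL = $9.127

Market equilibrium (private): 13.100 + 1.487x = 205.519 - 3.956x → x_m = 35.3516.
Social marginal cost = private MC + MEC = 23.068 + 1.487x.
Set SMC = demand: 23.068 + 1.487x = 205.519 - 3.956x → x* = 33.5203.
The loss is the area between SMC and demand from x* to x_m; with linear curves that's a triangle of height MEC(x_m).
DWL = ½ × 1.8313 × 9.9680 = 9.1272.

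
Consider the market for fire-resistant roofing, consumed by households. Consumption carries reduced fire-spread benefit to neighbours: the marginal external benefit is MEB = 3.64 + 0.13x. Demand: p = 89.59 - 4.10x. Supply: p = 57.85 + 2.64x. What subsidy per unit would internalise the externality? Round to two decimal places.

subsidy = 4.34 per unit

Social marginal benefit = demand + MEB = 93.23 - 3.97x.
Set SMB = MC: 93.23 - 3.97x = 57.85 + 2.64x → x* = 5.3525.
The Pigouvian subsidy equals MEB at x*: 3.64 + 0.13×5.3525 = 4.3358.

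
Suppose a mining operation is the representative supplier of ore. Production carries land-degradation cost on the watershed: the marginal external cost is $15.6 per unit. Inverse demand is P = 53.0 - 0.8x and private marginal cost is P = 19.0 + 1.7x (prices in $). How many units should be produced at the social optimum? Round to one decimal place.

x* = 7.4

Social marginal cost = private MC + MEC = 34.6 + 1.7x.
Set SMC = demand: 34.6 + 1.7x = 53.0 - 0.8x → x* = 7.3600.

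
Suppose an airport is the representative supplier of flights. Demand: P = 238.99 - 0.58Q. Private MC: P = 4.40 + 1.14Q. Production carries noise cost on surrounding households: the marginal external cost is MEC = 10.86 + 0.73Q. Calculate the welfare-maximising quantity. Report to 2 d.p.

Q* = 91.32

Social marginal cost = private MC + MEC = 15.26 + 1.87Q.
Set SMC = demand: 15.26 + 1.87Q = 238.99 - 0.58Q → Q* = 91.3184.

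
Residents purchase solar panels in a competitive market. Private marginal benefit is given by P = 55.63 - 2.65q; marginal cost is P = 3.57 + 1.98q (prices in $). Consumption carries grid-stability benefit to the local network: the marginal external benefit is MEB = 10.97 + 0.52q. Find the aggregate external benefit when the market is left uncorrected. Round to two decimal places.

$156.22

Market equilibrium (private): 3.57 + 1.98q = 55.63 - 2.65q → q_m = 11.2441.
Total external benefit = ∫₀^{q_m} (10.97 + 0.52q) dq = 10.97×11.2441 + ½×0.52×11.2441² = 156.2195.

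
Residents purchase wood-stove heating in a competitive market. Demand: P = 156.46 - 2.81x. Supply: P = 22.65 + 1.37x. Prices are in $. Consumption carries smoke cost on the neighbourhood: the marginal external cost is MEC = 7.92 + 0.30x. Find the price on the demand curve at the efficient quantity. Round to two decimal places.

Social marginal benefit = demand − MEC = 148.54 - 3.11x.
Set SMB = MC: 148.54 - 3.11x = 22.65 + 1.37x → x* = 28.1004.
Consumer price on the demand curve at x*: 156.46 − 2.81×28.1004 = 77.4979.

P = $77.50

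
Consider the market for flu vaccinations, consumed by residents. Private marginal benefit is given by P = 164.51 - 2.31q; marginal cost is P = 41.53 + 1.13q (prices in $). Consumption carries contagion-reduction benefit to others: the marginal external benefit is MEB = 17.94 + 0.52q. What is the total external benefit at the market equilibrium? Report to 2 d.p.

$973.65

Market equilibrium (private): 41.53 + 1.13q = 164.51 - 2.31q → q_m = 35.7500.
Total external benefit = ∫₀^{q_m} (17.94 + 0.52q) dq = 17.94×35.7500 + ½×0.52×35.7500² = 973.6513.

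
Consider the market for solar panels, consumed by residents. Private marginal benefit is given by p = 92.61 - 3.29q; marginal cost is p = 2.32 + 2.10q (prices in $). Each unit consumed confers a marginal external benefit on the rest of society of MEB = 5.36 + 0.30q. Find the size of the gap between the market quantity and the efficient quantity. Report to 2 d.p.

Market equilibrium (private): 2.32 + 2.10q = 92.61 - 3.29q → q_m = 16.7514.
Social marginal benefit = demand + MEB = 97.97 - 2.99q.
Set SMB = MC: 97.97 - 2.99q = 2.32 + 2.10q → q* = 18.7917.
Gap = |16.7514 − 18.7917| = 2.0403.

2.04 units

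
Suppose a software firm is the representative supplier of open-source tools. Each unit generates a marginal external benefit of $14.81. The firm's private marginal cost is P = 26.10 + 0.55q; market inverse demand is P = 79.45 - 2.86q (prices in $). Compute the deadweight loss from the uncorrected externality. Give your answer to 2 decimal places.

Market equilibrium (private): 26.10 + 0.55q = 79.45 - 2.86q → q_m = 15.6452.
Social marginal cost = private MC − MEB = 11.29 + 0.55q.
Set SMC = demand: 11.29 + 0.55q = 79.45 - 2.86q → q* = 19.9883.
Height of the DWL triangle at q_m is demand(q_m) − SMC(q_m) = MEB(q_m) = 14.8100.
DWL = ½ × 4.3431 × 14.8100 = 32.1607.

DWL = $32.16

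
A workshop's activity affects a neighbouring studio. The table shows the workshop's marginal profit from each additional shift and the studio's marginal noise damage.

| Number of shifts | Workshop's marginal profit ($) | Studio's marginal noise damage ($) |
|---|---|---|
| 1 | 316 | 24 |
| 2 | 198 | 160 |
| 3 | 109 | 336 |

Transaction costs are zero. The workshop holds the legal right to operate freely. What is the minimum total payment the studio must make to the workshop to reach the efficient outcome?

Left alone the workshop would choose level 3 (marginal profit stays positive).
Efficient level: k* = 2 (marginal profit ≥ marginal noise damage through 2).
The studio must at least cover the workshop's forgone profit from cutting 3→2: 109 = 109.

$109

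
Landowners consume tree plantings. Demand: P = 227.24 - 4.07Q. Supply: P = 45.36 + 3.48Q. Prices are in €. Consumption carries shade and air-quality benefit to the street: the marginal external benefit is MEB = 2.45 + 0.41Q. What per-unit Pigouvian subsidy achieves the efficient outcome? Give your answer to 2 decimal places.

Social marginal benefit = demand + MEB = 229.69 - 3.66Q.
Set SMB = MC: 229.69 - 3.66Q = 45.36 + 3.48Q → Q* = 25.8165.
The Pigouvian subsidy equals MEB at Q*: 2.45 + 0.41×25.8165 = 13.0348.

subsidy = €13.03 per unit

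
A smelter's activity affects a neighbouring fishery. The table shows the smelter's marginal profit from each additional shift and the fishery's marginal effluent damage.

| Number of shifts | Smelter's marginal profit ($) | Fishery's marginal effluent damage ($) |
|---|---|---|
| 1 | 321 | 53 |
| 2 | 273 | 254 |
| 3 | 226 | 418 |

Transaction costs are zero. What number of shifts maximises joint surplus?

Bargaining reaches the level where marginal profit last exceeds marginal effluent damage.
That holds through level 2 (273 ≥ 254) but not at 3 (226 < 418).

2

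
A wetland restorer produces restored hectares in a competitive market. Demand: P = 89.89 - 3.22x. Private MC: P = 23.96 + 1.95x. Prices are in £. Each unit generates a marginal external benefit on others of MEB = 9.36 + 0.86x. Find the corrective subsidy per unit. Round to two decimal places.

subsidy = £24.38 per unit

Social marginal cost = private MC − MEB = 14.60 + 1.09x.
Set SMC = demand: 14.60 + 1.09x = 89.89 - 3.22x → x* = 17.4687.
The Pigouvian subsidy equals MEB at x*: 9.36 + 0.86×17.4687 = 24.3831.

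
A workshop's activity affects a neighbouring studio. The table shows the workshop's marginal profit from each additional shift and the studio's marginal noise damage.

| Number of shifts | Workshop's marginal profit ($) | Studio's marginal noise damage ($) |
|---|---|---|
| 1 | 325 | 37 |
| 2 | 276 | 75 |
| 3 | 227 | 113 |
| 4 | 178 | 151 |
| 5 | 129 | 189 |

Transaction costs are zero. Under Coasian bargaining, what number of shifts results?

4

Bargaining reaches the level where marginal profit last exceeds marginal noise damage.
That holds through level 4 (178 ≥ 151) but not at 5 (129 < 189).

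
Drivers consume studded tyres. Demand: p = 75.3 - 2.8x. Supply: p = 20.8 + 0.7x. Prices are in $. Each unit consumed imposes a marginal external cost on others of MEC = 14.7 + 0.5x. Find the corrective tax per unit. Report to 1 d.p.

tax = $19.7 per unit

Social marginal benefit = demand − MEC = 60.6 - 3.3x.
Set SMB = MC: 60.6 - 3.3x = 20.8 + 0.7x → x* = 9.9500.
The Pigouvian tax equals MEC at x*: 14.7 + 0.5×9.9500 = 19.6750.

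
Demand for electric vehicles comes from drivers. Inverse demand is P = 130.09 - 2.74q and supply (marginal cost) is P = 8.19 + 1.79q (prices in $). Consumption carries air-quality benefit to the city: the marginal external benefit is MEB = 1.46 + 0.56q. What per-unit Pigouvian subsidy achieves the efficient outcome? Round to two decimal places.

Social marginal benefit = demand + MEB = 131.55 - 2.18q.
Set SMB = MC: 131.55 - 2.18q = 8.19 + 1.79q → q* = 31.0730.
The Pigouvian subsidy equals MEB at q*: 1.46 + 0.56×31.0730 = 18.8609.

subsidy = $18.86 per unit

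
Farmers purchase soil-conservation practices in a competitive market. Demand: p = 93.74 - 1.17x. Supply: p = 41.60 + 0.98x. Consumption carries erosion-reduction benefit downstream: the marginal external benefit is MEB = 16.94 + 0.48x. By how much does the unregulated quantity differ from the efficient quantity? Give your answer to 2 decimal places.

Market equilibrium (private): 41.60 + 0.98x = 93.74 - 1.17x → x_m = 24.2512.
Social marginal benefit = demand + MEB = 110.68 - 0.69x.
Set SMB = MC: 110.68 - 0.69x = 41.60 + 0.98x → x* = 41.3653.
Gap = |24.2512 − 41.3653| = 17.1141.

17.11 units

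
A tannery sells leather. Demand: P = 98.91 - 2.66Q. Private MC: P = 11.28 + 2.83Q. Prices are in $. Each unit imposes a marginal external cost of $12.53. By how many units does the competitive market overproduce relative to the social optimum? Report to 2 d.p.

2.28 units

Market equilibrium (private): 11.28 + 2.83Q = 98.91 - 2.66Q → Q_m = 15.9617.
Social marginal cost = private MC + MEC = 23.81 + 2.83Q.
Set SMC = demand: 23.81 + 2.83Q = 98.91 - 2.66Q → Q* = 13.6794.
Gap = |15.9617 − 13.6794| = 2.2823.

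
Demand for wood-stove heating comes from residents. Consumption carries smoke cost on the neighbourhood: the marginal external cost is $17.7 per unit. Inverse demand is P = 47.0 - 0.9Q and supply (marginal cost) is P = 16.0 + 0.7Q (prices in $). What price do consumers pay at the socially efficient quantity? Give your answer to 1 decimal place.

P = $39.5

Social marginal benefit = demand − MEC = 29.3 - 0.9Q.
Set SMB = MC: 29.3 - 0.9Q = 16.0 + 0.7Q → Q* = 8.3125.
Consumer price on the demand curve at Q*: 47.0 − 0.9×8.3125 = 39.5188.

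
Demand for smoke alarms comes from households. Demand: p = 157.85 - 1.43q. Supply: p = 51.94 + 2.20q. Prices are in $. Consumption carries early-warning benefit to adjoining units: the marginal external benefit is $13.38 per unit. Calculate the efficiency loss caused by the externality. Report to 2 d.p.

DWL = $24.66

Market equilibrium (private): 51.94 + 2.20q = 157.85 - 1.43q → q_m = 29.1763.
Social marginal benefit = demand + MEB = 171.23 - 1.43q.
Set SMB = MC: 171.23 - 1.43q = 51.94 + 2.20q → q* = 32.8623.
Height of the DWL triangle at q_m is SMB(q_m) − MC(q_m) = MEB(q_m) = 13.3800.
DWL = ½ × 3.6860 × 13.3800 = 24.6593.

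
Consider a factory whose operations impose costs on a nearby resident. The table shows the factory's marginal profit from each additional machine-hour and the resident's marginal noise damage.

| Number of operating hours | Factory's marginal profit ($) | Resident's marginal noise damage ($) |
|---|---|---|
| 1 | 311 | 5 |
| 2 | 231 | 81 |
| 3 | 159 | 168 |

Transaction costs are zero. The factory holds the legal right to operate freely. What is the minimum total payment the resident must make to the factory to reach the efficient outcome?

Left alone the factory would choose level 3 (marginal profit stays positive).
Efficient level: k* = 2 (marginal profit ≥ marginal noise damage through 2).
The resident must at least cover the factory's forgone profit from cutting 3→2: 159 = 159.

$159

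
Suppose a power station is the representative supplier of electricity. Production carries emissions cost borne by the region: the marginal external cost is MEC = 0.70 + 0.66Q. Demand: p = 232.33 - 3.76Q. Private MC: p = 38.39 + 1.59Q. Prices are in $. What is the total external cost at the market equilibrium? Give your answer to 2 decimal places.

$459.03

Market equilibrium (private): 38.39 + 1.59Q = 232.33 - 3.76Q → Q_m = 36.2505.
Total external cost = ∫₀^{Q_m} (0.70 + 0.66Q) dQ = 0.70×36.2505 + ½×0.66×36.2505² = 459.0279.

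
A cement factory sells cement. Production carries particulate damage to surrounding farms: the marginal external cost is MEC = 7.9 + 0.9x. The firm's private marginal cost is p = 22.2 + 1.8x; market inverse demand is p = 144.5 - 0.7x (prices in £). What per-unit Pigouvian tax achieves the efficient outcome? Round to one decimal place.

tax = £38.2 per unit

Social marginal cost = private MC + MEC = 30.1 + 2.7x.
Set SMC = demand: 30.1 + 2.7x = 144.5 - 0.7x → x* = 33.6471.
The Pigouvian tax equals MEC at x*: 7.9 + 0.9×33.6471 = 38.1824.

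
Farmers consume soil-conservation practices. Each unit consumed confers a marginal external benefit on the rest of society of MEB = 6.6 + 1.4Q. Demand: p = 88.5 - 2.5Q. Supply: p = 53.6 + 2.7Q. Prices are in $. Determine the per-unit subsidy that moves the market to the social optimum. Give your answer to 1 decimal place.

Social marginal benefit = demand + MEB = 95.1 - 1.1Q.
Set SMB = MC: 95.1 - 1.1Q = 53.6 + 2.7Q → Q* = 10.9211.
The Pigouvian subsidy equals MEB at Q*: 6.6 + 1.4×10.9211 = 21.8895.

subsidy = $21.9 per unit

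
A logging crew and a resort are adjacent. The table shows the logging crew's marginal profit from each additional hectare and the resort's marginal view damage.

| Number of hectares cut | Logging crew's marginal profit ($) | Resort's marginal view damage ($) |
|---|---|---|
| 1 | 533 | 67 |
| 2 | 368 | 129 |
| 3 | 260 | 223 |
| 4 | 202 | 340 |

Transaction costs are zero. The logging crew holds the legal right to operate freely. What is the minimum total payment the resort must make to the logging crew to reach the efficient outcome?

$202

Left alone the logging crew would choose level 4 (marginal profit stays positive).
Efficient level: k* = 3 (marginal profit ≥ marginal view damage through 3).
The resort must at least cover the logging crew's forgone profit from cutting 4→3: 202 = 202.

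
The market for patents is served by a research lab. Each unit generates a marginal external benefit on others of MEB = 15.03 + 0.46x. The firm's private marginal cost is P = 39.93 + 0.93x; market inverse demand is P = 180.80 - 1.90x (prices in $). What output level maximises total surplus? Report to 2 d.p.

x* = 65.78

Social marginal cost = private MC − MEB = 24.90 + 0.47x.
Set SMC = demand: 24.90 + 0.47x = 180.80 - 1.90x → x* = 65.7806.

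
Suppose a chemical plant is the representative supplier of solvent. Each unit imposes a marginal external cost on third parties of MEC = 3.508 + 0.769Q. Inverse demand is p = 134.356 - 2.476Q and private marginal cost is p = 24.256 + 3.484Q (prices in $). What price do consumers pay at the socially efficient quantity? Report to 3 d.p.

Social marginal cost = private MC + MEC = 27.764 + 4.253Q.
Set SMC = demand: 27.764 + 4.253Q = 134.356 - 2.476Q → Q* = 15.8407.
Consumer price on the demand curve at Q*: 134.356 − 2.476×15.8407 = 95.1344.

P = $95.134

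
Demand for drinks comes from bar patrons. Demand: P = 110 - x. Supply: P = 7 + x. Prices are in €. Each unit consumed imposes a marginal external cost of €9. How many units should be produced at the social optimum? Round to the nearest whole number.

Social marginal benefit = demand − MEC = 101 - x.
Set SMB = MC: 101 - x = 7 + x → x* = 47.0000.

x* = 47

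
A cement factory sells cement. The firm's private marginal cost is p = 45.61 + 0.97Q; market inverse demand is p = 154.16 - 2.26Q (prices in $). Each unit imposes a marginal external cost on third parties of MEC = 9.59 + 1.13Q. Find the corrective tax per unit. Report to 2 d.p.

tax = $35.24 per unit

Social marginal cost = private MC + MEC = 55.20 + 2.10Q.
Set SMC = demand: 55.20 + 2.10Q = 154.16 - 2.26Q → Q* = 22.6972.
The Pigouvian tax equals MEC at Q*: 9.59 + 1.13×22.6972 = 35.2378.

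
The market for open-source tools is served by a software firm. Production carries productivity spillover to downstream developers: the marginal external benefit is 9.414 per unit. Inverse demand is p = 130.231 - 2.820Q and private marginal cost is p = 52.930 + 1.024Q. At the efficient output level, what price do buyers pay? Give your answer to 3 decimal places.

P = 66.616

Social marginal cost = private MC − MEB = 43.516 + 1.024Q.
Set SMC = demand: 43.516 + 1.024Q = 130.231 - 2.820Q → Q* = 22.5585.
Consumer price on the demand curve at Q*: 130.231 − 2.820×22.5585 = 66.6160.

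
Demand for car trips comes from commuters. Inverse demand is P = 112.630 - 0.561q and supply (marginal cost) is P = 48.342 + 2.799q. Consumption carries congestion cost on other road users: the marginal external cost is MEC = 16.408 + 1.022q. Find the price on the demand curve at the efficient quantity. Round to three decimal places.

Social marginal benefit = demand − MEC = 96.222 - 1.583q.
Set SMB = MC: 96.222 - 1.583q = 48.342 + 2.799q → q* = 10.9265.
Consumer price on the demand curve at q*: 112.630 − 0.561×10.9265 = 106.5002.

P = 106.500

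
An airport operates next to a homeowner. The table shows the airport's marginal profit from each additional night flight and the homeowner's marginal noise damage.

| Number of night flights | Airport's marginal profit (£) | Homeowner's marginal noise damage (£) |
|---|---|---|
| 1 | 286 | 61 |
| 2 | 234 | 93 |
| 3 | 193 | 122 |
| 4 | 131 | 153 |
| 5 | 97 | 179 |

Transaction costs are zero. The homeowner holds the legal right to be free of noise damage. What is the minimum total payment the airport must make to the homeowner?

Efficient level: marginal profit ≥ marginal noise damage through level 3, so k* = 3.
With the homeowner holding the right, the airport must at least compensate total damage at k*: 61 + 93 + 122 = 276.

£276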